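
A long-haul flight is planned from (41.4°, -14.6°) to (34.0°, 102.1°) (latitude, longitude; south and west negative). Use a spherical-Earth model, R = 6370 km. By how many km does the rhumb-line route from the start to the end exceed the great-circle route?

853 km

Great circle: cos σ = sin φ₁ sin φ₂ + cos φ₁ cos φ₂ cos Δλ,  σ = 1.4803 rad → d_gc = 9429.45 km
Rhumb line: Δψ = -0.1635, q = Δφ/Δψ = 0.7900, d_rh = R√(Δφ²+q²Δλ²) = 10282.94 km
Excess = 10282.94 − 9429.45 = 853.49 ≈ 853 km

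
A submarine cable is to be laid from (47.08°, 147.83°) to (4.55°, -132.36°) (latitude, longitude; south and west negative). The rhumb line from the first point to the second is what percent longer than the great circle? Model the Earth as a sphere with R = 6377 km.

2.0%

Great circle: σ = 1.3917 rad → d_gc = Rσ = 8874.6 km
Rhumb: Δφ = -0.7423, Δλ = +1.3929, Δψ = -0.8542, q = Δφ/Δψ = 0.8690 → d_rh = R√(Δφ²+q²Δλ²) = 9055.0 km
Excess = (9055.0 − 8874.6) / 8874.6 = 180.4 / 8874.6 = 2.03% ≈ 2.0%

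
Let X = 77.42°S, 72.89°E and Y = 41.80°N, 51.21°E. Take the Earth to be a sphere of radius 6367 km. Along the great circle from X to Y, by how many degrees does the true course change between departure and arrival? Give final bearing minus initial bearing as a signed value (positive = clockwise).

+13.2°

Initial bearing θ₁ = atan2(sin Δλ cos φ₂, cos φ₁ sin φ₂ − sin φ₁ cos φ₂ cos Δλ) = 341.46°
Final bearing θ₂ = (initial bearing from the destination back to the start) + 180° = 354.67°
Δθ = θ₂ − θ₁ = +13.2°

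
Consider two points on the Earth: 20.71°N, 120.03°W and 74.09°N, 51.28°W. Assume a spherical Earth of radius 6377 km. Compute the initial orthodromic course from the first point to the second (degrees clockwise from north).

16.5°

N = sin Δλ·cos φ₂ = +0.2555;  D = cos φ₁ sin φ₂ − sin φ₁ cos φ₂ cos Δλ = +0.8644
initial course = atan2(N, D) = 16.47°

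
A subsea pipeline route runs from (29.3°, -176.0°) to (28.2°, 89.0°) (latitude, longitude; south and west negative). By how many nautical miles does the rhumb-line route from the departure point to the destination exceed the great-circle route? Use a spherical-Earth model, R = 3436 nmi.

165 nmi

Great circle: cos σ = sin φ₁ sin φ₂ + cos φ₁ cos φ₂ cos Δλ,  σ = 1.4058 rad → d_gc = 4830.2 nmi
Rhumb line: Δψ = -0.0219, q = Δφ/Δψ = 0.8767, d_rh = R√(Δφ²+q²Δλ²) = 4995.1 nmi
Excess = 4995.1 − 4830.2 = 164.9 ≈ 165 nmi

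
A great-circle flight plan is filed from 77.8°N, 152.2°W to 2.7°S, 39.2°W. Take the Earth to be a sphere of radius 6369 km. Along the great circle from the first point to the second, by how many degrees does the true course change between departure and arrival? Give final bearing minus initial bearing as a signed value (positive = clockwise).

+100.7°

At departure: θ₁ = atan2(sin Δλ cos φ₂, cos φ₁ sin φ₂ − sin φ₁ cos φ₂ cos Δλ) = 68.00°
At arrival: θ₂ = atan2(sin Δλ cos φ₁, −cos φ₂ sin φ₁ + sin φ₂ cos φ₁ cos Δλ) = 168.69°
Δθ = θ₂ − θ₁ = +100.7°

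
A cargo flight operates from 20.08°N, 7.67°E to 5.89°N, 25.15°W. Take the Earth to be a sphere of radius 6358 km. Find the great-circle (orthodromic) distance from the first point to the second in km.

Haversine: a = sin²(Δφ/2)+cos φ₁ cos φ₂ sin²(Δλ/2) = 0.08982;  σ = 2·atan2(√a,√(1−a))
σ = 34.879° → d = Rσ = 6358·0.60876 = 3870 km

3870 km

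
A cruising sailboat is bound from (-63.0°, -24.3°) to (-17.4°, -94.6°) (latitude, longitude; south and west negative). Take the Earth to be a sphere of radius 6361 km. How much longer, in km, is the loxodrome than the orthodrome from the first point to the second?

Great circle: cos σ = sin φ₁ sin φ₂ + cos φ₁ cos φ₂ cos Δλ,  σ = 1.1456 rad → d_gc = 7287.3 km
Rhumb line: Δψ = +1.1183, q = Δφ/Δψ = 0.7117, d_rh = R√(Δφ²+q²Δλ²) = 7515.3 km
Excess = 7515.3 − 7287.3 = 228.0 ≈ 228 km

228 km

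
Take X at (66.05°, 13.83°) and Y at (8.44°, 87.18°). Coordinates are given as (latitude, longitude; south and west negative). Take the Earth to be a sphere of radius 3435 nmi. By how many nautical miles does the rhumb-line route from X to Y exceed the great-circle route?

145 nmi

Great circle: cos σ = sin φ₁ sin φ₂ + cos φ₁ cos φ₂ cos Δλ,  σ = 1.3190 rad → d_gc = 4530.6 nmi
Rhumb line: Δψ = -1.4029, q = Δφ/Δψ = 0.7167, d_rh = R√(Δφ²+q²Δλ²) = 4675.8 nmi
Excess = 4675.8 − 4530.6 = 145.2 ≈ 145 nmi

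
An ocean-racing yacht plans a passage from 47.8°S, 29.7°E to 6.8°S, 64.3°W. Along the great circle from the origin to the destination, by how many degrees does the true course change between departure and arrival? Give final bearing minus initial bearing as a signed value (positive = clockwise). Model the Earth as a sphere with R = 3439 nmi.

At departure: θ₁ = atan2(sin Δλ cos φ₂, cos φ₁ sin φ₂ − sin φ₁ cos φ₂ cos Δλ) = 262.48°
At arrival: θ₂ = atan2(sin Δλ cos φ₁, −cos φ₂ sin φ₁ + sin φ₂ cos φ₁ cos Δλ) = 317.88°
Δθ = θ₂ − θ₁ = +55.4°

+55.4°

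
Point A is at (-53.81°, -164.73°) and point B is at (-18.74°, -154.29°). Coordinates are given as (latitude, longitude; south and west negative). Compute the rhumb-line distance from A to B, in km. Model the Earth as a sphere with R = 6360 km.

3996 km

Δψ = ln[tan(π/4+φ₂/2)/tan(π/4+φ₁/2)] = +0.7855;  Δφ = +0.6121 rad,  Δλ = +0.1822 rad
q = Δφ/Δψ = 0.7793
d = R·√(Δφ² + q²Δλ²) = 6360·0.62834 = 3996 km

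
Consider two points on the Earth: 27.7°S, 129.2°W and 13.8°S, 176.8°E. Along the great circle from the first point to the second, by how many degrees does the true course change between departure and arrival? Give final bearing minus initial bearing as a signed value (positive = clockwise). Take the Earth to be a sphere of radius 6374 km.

+20.6°

Initial bearing θ₁ = atan2(sin Δλ cos φ₂, cos φ₁ sin φ₂ − sin φ₁ cos φ₂ cos Δλ) = 273.94°
Final bearing θ₂ = (initial bearing from the destination back to the start) + 180° = 294.56°
Δθ = θ₂ − θ₁ = +20.6°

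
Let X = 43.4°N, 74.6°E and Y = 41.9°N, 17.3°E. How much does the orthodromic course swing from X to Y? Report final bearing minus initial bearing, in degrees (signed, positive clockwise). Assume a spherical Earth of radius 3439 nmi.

Initial bearing θ₁ = atan2(sin Δλ cos φ₂, cos φ₁ sin φ₂ − sin φ₁ cos φ₂ cos Δλ) = 288.45°
Final bearing θ₂ = (initial bearing from the destination back to the start) + 180° = 247.82°
Δθ = θ₂ − θ₁ = -40.6°

-40.6°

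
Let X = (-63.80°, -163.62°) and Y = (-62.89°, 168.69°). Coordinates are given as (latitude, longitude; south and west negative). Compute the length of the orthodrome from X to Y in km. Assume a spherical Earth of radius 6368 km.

Haversine: a = sin²(Δφ/2)+cos φ₁ cos φ₂ sin²(Δλ/2) = 0.01158;  σ = 2·atan2(√a,√(1−a))
σ = 12.357° → d = Rσ = 6368·0.21568 = 1373 km

1373 km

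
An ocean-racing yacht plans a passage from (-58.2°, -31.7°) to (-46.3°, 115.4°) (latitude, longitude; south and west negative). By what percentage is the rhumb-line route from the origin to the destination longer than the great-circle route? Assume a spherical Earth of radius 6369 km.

25.2%

Great circle: σ = 1.2569 rad → d_gc = Rσ = 8005.2 km
Rhumb: Δφ = +0.2077, Δλ = +2.5674, Δψ = +0.3419, q = Δφ/Δψ = 0.6074 → d_rh = R√(Δφ²+q²Δλ²) = 10019.9 km
Excess = (10019.9 − 8005.2) / 8005.2 = 2014.7 / 8005.2 = 25.17% ≈ 25.2%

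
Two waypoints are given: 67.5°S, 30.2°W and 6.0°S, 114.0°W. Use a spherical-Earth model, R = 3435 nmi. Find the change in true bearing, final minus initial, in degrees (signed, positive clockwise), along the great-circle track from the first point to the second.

+64.0°

At departure: θ₁ = atan2(sin Δλ cos φ₂, cos φ₁ sin φ₂ − sin φ₁ cos φ₂ cos Δλ) = 273.43°
At arrival: θ₂ = atan2(sin Δλ cos φ₁, −cos φ₂ sin φ₁ + sin φ₂ cos φ₁ cos Δλ) = 337.41°
Δθ = θ₂ − θ₁ = +64.0°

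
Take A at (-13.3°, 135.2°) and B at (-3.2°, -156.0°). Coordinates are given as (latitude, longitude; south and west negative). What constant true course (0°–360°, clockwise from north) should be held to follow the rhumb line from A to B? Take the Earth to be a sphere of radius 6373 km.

Meridional parts: M(φ₁)=-0.2342, M(φ₂)=-0.0559 → ΔM = +0.1784;  Δλ = +1.2008 rad
tan C = Δλ / ΔM = +6.7323 → C = 81.55°

81.6°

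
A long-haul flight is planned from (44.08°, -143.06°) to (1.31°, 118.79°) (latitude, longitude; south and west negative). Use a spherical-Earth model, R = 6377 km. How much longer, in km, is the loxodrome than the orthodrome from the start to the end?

Great circle: cos σ = sin φ₁ sin φ₂ + cos φ₁ cos φ₂ cos Δλ,  σ = 1.6568 rad → d_gc = 10565.5 km
Rhumb line: Δψ = -0.8360, q = Δφ/Δψ = 0.8929, d_rh = R√(Δφ²+q²Δλ²) = 10854.1 km
Excess = 10854.1 − 10565.5 = 288.6 ≈ 289 km

289 km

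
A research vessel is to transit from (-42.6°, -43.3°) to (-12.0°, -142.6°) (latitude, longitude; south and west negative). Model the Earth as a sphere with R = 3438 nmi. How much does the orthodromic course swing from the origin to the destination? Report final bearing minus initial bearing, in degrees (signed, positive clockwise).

Initial bearing θ₁ = atan2(sin Δλ cos φ₂, cos φ₁ sin φ₂ − sin φ₁ cos φ₂ cos Δλ) = 254.92°
Final bearing θ₂ = (initial bearing from the destination back to the start) + 180° = 313.39°
Δθ = θ₂ − θ₁ = +58.5°

+58.5°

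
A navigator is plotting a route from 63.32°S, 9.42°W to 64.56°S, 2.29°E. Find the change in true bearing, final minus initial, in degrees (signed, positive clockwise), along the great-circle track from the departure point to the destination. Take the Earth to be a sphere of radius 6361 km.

-10.5°

Initial bearing θ₁ = atan2(sin Δλ cos φ₂, cos φ₁ sin φ₂ − sin φ₁ cos φ₂ cos Δλ) = 108.77°
Final bearing θ₂ = (initial bearing from the destination back to the start) + 180° = 98.24°
Δθ = θ₂ − θ₁ = -10.5°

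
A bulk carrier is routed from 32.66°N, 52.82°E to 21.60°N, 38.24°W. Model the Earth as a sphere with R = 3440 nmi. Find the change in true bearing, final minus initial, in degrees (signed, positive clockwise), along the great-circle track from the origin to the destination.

-50.0°

Initial bearing θ₁ = atan2(sin Δλ cos φ₂, cos φ₁ sin φ₂ − sin φ₁ cos φ₂ cos Δλ) = 288.95°
Final bearing θ₂ = (initial bearing from the destination back to the start) + 180° = 238.91°
Δθ = θ₂ − θ₁ = -50.0°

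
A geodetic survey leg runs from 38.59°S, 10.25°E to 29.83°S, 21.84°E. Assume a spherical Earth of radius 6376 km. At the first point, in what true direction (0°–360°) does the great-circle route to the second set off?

θ = atan2( sin Δλ·cos φ₂ ,  cos φ₁ sin φ₂ − sin φ₁ cos φ₂ cos Δλ )
  = atan2(+0.1743, +0.1413) = 50.97°

51.0°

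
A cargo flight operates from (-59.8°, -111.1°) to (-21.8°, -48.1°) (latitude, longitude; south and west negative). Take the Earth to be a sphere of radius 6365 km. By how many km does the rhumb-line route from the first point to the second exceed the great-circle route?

Great circle: cos σ = sin φ₁ sin φ₂ + cos φ₁ cos φ₂ cos Δλ,  σ = 1.0087 rad → d_gc = 6420.1 km
Rhumb line: Δψ = +0.9200, q = Δφ/Δψ = 0.7209, d_rh = R√(Δφ²+q²Δλ²) = 6578.5 km
Excess = 6578.5 − 6420.1 = 158.4 ≈ 158 km

158 km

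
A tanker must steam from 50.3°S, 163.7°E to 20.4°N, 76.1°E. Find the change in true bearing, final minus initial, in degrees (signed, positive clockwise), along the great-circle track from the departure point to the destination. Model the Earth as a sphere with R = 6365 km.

+33.7°

At departure: θ₁ = atan2(sin Δλ cos φ₂, cos φ₁ sin φ₂ − sin φ₁ cos φ₂ cos Δλ) = 285.11°
At arrival: θ₂ = atan2(sin Δλ cos φ₁, −cos φ₂ sin φ₁ + sin φ₂ cos φ₁ cos Δλ) = 318.86°
Δθ = θ₂ − θ₁ = +33.7°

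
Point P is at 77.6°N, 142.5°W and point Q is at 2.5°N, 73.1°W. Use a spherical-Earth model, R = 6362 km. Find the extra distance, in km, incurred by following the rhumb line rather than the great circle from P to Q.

Great circle: cos σ = sin φ₁ sin φ₂ + cos φ₁ cos φ₂ cos Δλ,  σ = 1.4524 rad → d_gc = 9240.4 km
Rhumb line: Δψ = -2.1761, q = Δφ/Δψ = 0.6023, d_rh = R√(Δφ²+q²Δλ²) = 9543.7 km
Excess = 9543.7 − 9240.4 = 303.3 ≈ 303 km

303 km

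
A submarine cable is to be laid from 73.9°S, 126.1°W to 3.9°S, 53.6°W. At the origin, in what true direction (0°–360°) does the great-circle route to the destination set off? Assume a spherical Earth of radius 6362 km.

74.2°

θ = atan2( sin Δλ·cos φ₂ ,  cos φ₁ sin φ₂ − sin φ₁ cos φ₂ cos Δλ )
  = atan2(+0.9515, +0.2694) = 74.19°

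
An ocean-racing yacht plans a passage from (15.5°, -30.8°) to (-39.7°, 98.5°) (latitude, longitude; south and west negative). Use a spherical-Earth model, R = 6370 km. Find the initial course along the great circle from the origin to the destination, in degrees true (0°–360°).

129.2°

N = sin Δλ·cos φ₂ = +0.5954;  D = cos φ₁ sin φ₂ − sin φ₁ cos φ₂ cos Δλ = -0.4853
initial course = atan2(N, D) = 129.18°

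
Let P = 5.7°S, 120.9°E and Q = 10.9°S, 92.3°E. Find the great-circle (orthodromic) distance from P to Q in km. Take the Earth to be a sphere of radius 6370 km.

cos σ = sin φ₁ sin φ₂ + cos φ₁ cos φ₂ cos Δλ
      = sin(-5.70°)sin(-10.90°) + cos(-5.70°)cos(-10.90°)cos(-28.60°) = 0.8767
σ = 28.758° → d = Rσ = 6370·0.50192 = 3197 km

3197 km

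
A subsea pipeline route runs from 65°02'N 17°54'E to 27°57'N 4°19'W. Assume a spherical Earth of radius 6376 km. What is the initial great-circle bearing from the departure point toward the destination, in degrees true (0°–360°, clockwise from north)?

θ = atan2( sin Δλ·cos φ₂ ,  cos φ₁ sin φ₂ − sin φ₁ cos φ₂ cos Δλ )
  = atan2(-0.3340, -0.5435) = 211.57°

211.6°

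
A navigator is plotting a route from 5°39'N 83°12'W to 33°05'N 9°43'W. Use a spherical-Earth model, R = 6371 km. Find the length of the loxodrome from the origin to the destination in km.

Δψ = ln[tan(π/4+φ₂/2)/tan(π/4+φ₁/2)] = +0.5137;  Δφ = +0.4788 rad,  Δλ = +1.2825 rad
q = Δφ/Δψ = 0.9321
d = R·√(Δφ² + q²Δλ²) = 6371·1.28774 = 8204 km

8204 km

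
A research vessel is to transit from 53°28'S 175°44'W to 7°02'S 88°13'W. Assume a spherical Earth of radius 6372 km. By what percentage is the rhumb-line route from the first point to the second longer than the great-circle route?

3.4%

Great circle: σ = 1.4465 rad → d_gc = Rσ = 9217.0 km
Rhumb: Δφ = +0.8104, Δλ = +1.5275, Δψ = +0.9854, q = Δφ/Δψ = 0.8224 → d_rh = R√(Δφ²+q²Δλ²) = 9525.9 km
Excess = (9525.9 − 9217.0) / 9217.0 = 308.9 / 9217.0 = 3.351% ≈ 3.4%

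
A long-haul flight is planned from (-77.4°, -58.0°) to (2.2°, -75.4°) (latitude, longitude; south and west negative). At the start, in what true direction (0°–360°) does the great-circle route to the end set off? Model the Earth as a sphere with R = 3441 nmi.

θ = atan2( sin Δλ·cos φ₂ ,  cos φ₁ sin φ₂ − sin φ₁ cos φ₂ cos Δλ )
  = atan2(-0.2988, +0.9389) = 342.35°

342.3°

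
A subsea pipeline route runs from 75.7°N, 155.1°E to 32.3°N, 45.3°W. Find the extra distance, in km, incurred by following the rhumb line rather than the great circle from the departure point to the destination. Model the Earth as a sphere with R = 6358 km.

2364 km

Great circle: cos σ = sin φ₁ sin φ₂ + cos φ₁ cos φ₂ cos Δλ,  σ = 1.2428 rad → d_gc = 7902.0 km
Rhumb line: Δψ = -1.4797, q = Δφ/Δψ = 0.5119, d_rh = R√(Δφ²+q²Δλ²) = 10266.0 km
Excess = 10266.0 − 7902.0 = 2364.0 ≈ 2364 km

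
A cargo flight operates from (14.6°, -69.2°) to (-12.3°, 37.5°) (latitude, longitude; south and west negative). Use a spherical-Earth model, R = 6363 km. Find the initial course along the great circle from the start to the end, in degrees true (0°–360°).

θ = atan2( sin Δλ·cos φ₂ ,  cos φ₁ sin φ₂ − sin φ₁ cos φ₂ cos Δλ )
  = atan2(+0.9358, -0.1354) = 98.23°

98.2°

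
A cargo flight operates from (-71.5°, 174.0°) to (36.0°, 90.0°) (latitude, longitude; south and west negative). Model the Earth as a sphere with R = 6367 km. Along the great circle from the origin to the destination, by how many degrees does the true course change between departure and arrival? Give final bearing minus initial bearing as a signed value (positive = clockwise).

+49.8°

At departure: θ₁ = atan2(sin Δλ cos φ₂, cos φ₁ sin φ₂ − sin φ₁ cos φ₂ cos Δλ) = 288.34°
At arrival: θ₂ = atan2(sin Δλ cos φ₁, −cos φ₂ sin φ₁ + sin φ₂ cos φ₁ cos Δλ) = 338.14°
Δθ = θ₂ − θ₁ = +49.8°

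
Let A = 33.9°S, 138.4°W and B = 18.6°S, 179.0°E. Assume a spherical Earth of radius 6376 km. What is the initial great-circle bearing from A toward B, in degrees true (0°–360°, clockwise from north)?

281.0°

N = sin Δλ·cos φ₂ = -0.6415;  D = cos φ₁ sin φ₂ − sin φ₁ cos φ₂ cos Δλ = +0.1244
initial course = atan2(N, D) = 280.97°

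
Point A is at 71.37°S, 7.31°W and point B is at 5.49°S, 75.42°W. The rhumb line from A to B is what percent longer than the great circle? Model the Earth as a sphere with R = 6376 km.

Great circle: σ = 1.3600 rad → d_gc = Rσ = 8671.5 km
Rhumb: Δφ = +1.1498, Δλ = -1.1887, Δψ = +1.7118, q = Δφ/Δψ = 0.6717 → d_rh = R√(Δφ²+q²Δλ²) = 8925.7 km
Excess = (8925.7 − 8671.5) / 8671.5 = 254.2 / 8671.5 = 2.93% ≈ 2.9%

2.9%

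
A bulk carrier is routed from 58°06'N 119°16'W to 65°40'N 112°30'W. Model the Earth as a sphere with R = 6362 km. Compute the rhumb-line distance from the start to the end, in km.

Rhumb course C = atan2(Δλ, Δψ) with Δψ = ln[tan(π/4+φ₂/2)/tan(π/4+φ₁/2)] = +0.2819, Δλ = +0.1181 → C = 22.73°
d = R·|Δφ| / |cos C| = 6362·0.13206 / 0.92232 = 911 km

911 km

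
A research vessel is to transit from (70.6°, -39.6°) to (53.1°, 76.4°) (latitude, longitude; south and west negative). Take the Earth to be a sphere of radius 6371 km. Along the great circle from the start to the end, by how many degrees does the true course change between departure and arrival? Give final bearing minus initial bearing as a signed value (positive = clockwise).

+110.0°

At departure: θ₁ = atan2(sin Δλ cos φ₂, cos φ₁ sin φ₂ − sin φ₁ cos φ₂ cos Δλ) = 46.40°
At arrival: θ₂ = atan2(sin Δλ cos φ₁, −cos φ₂ sin φ₁ + sin φ₂ cos φ₁ cos Δλ) = 156.38°
Δθ = θ₂ − θ₁ = +110.0°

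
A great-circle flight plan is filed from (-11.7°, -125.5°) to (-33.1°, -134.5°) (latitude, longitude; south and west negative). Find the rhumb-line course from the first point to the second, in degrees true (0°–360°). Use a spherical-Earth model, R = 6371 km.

Meridional parts: M(φ₁)=-0.2056, M(φ₂)=-0.6128 → ΔM = -0.4072;  Δλ = -0.1571 rad
tan C = Δλ / ΔM = +0.3858 → C = 201.10°

201.1°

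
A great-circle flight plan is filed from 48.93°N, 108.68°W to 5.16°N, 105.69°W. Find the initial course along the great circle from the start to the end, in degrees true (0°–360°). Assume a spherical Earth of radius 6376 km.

175.7°

N = sin Δλ·cos φ₂ = +0.0520;  D = cos φ₁ sin φ₂ − sin φ₁ cos φ₂ cos Δλ = -0.6907
initial course = atan2(N, D) = 175.70°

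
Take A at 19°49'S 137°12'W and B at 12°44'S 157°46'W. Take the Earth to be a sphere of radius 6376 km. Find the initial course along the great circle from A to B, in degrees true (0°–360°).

N = sin Δλ·cos φ₂ = -0.3427;  D = cos φ₁ sin φ₂ − sin φ₁ cos φ₂ cos Δλ = +0.1022
initial course = atan2(N, D) = 286.61°

286.6°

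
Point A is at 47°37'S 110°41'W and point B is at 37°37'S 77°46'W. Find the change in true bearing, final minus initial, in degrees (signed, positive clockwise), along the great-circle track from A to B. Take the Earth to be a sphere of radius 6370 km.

-22.7°

At departure: θ₁ = atan2(sin Δλ cos φ₂, cos φ₁ sin φ₂ − sin φ₁ cos φ₂ cos Δλ) = 79.51°
At arrival: θ₂ = atan2(sin Δλ cos φ₁, −cos φ₂ sin φ₁ + sin φ₂ cos φ₁ cos Δλ) = 56.80°
Δθ = θ₂ − θ₁ = -22.7°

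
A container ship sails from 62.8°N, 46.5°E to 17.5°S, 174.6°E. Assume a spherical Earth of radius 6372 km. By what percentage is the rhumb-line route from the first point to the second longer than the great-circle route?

Great circle: σ = 2.1370 rad → d_gc = Rσ = 13617.1 km
Rhumb: Δφ = -1.4015, Δλ = +2.2358, Δψ = -1.7294, q = Δφ/Δψ = 0.8104 → d_rh = R√(Δφ²+q²Δλ²) = 14595.8 km
Excess = (14595.8 − 13617.1) / 13617.1 = 978.7 / 13617.1 = 7.19% ≈ 7.2%

7.2%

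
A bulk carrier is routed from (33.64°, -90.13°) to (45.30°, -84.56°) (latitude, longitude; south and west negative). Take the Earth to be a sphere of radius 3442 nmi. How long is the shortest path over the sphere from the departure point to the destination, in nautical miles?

cos σ = sin φ₁ sin φ₂ + cos φ₁ cos φ₂ cos Δλ
      = sin(33.64°)sin(45.30°) + cos(33.64°)cos(45.30°)cos(5.57°) = 0.9766
σ = 12.419° → d = Rσ = 3442·0.21676 = 746 nmi

746 nmi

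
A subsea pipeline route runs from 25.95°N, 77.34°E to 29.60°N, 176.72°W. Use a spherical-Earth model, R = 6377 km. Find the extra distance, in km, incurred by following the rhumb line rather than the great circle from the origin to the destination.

Great circle: cos σ = sin φ₁ sin φ₂ + cos φ₁ cos φ₂ cos Δλ,  σ = 1.5694 rad → d_gc = 10007.9 km
Rhumb line: Δψ = +0.0720, q = Δφ/Δψ = 0.8846, d_rh = R√(Δφ²+q²Δλ²) = 10437.7 km
Excess = 10437.7 − 10007.9 = 429.8 ≈ 430 km

430 km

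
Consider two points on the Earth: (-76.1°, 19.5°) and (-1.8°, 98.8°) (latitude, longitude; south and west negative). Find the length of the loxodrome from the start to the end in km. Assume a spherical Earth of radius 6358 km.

9913 km

Rhumb course C = atan2(Δλ, Δψ) with Δψ = ln[tan(π/4+φ₂/2)/tan(π/4+φ₁/2)] = +2.0731, Δλ = +1.3840 → C = 33.73°
d = R·|Δφ| / |cos C| = 6358·1.29678 / 0.83169 = 9913 km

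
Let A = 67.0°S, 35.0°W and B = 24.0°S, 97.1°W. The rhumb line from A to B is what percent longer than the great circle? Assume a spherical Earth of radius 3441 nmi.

2.8%

Great circle: σ = 0.9987 rad → d_gc = Rσ = 3436.4 nmi
Rhumb: Δφ = +0.7505, Δλ = -1.0838, Δψ = +1.1606, q = Δφ/Δψ = 0.6466 → d_rh = R√(Δφ²+q²Δλ²) = 3533.4 nmi
Excess = (3533.4 − 3436.4) / 3436.4 = 97.0 / 3436.4 = 2.82% ≈ 2.8%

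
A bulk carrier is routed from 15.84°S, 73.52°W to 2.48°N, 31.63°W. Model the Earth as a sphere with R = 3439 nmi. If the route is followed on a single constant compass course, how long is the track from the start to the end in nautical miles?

Δψ = ln[tan(π/4+φ₂/2)/tan(π/4+φ₁/2)] = +0.3233;  Δφ = +0.3197 rad,  Δλ = +0.7311 rad
q = Δφ/Δψ = 0.9889
d = R·√(Δφ² + q²Δλ²) = 3439·0.79052 = 2719 nmi

2719 nmi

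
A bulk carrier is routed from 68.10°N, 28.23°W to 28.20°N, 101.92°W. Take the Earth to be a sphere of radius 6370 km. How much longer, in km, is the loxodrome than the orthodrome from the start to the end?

Great circle: cos σ = sin φ₁ sin φ₂ + cos φ₁ cos φ₂ cos Δλ,  σ = 1.0113 rad → d_gc = 6441.9 km
Rhumb line: Δψ = -1.1293, q = Δφ/Δψ = 0.6167, d_rh = R√(Δφ²+q²Δλ²) = 6723.3 km
Excess = 6723.3 − 6441.9 = 281.4 ≈ 281 km

281 km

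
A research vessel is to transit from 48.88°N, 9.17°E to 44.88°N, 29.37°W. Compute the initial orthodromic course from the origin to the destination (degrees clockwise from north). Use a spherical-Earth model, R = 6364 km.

276.0°

N = sin Δλ·cos φ₂ = -0.4415;  D = cos φ₁ sin φ₂ − sin φ₁ cos φ₂ cos Δλ = +0.0465
initial course = atan2(N, D) = 276.02°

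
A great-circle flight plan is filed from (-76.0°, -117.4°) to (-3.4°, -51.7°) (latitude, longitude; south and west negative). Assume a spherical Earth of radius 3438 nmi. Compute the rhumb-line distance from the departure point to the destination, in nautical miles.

4999 nmi

Rhumb course C = atan2(Δλ, Δψ) with Δψ = ln[tan(π/4+φ₂/2)/tan(π/4+φ₁/2)] = +2.0379, Δλ = +1.1467 → C = 29.36°
d = R·|Δφ| / |cos C| = 3438·1.26711 / 0.87151 = 4999 nmi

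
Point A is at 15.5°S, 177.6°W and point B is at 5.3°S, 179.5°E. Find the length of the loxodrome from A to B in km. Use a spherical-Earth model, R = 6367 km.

Rhumb course C = atan2(Δλ, Δψ) with Δψ = ln[tan(π/4+φ₂/2)/tan(π/4+φ₁/2)] = +0.1813, Δλ = -0.0506 → C = 344.40°
d = R·|Δφ| / |cos C| = 6367·0.17802 / 0.96315 = 1177 km

1177 km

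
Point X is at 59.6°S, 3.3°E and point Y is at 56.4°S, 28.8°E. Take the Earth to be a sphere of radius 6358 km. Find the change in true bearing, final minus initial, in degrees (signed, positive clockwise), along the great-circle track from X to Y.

-21.7°

At departure: θ₁ = atan2(sin Δλ cos φ₂, cos φ₁ sin φ₂ − sin φ₁ cos φ₂ cos Δλ) = 87.76°
At arrival: θ₂ = atan2(sin Δλ cos φ₁, −cos φ₂ sin φ₁ + sin φ₂ cos φ₁ cos Δλ) = 66.03°
Δθ = θ₂ − θ₁ = -21.7°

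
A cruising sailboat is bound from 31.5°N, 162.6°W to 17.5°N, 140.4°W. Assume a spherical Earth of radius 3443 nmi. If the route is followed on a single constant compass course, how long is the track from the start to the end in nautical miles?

Δψ = ln[tan(π/4+φ₂/2)/tan(π/4+φ₁/2)] = -0.2695;  Δφ = -0.2443 rad,  Δλ = +0.3875 rad
q = Δφ/Δψ = 0.9067
d = R·√(Δφ² + q²Δλ²) = 3443·0.42795 = 1473 nmi

1473 nmi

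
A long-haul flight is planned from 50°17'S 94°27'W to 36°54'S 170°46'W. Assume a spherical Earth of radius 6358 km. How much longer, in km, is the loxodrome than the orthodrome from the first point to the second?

241 km

Great circle: cos σ = sin φ₁ sin φ₂ + cos φ₁ cos φ₂ cos Δλ,  σ = 0.9487 rad → d_gc = 6031.9 km
Rhumb line: Δψ = +0.3246, q = Δφ/Δψ = 0.7196, d_rh = R√(Δφ²+q²Δλ²) = 6272.6 km
Excess = 6272.6 − 6031.9 = 240.7 ≈ 241 km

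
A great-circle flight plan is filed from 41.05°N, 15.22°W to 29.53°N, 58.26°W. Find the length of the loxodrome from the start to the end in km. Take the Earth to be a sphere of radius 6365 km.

4095 km

Rhumb course C = atan2(Δλ, Δψ) with Δψ = ln[tan(π/4+φ₂/2)/tan(π/4+φ₁/2)] = -0.2472, Δλ = -0.7512 → C = 251.79°
d = R·|Δφ| / |cos C| = 6365·0.20106 / 0.31255 = 4095 km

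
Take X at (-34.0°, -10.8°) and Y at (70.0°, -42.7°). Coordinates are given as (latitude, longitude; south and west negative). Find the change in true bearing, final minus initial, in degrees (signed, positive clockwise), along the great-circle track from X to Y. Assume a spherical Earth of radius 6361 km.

At departure: θ₁ = atan2(sin Δλ cos φ₂, cos φ₁ sin φ₂ − sin φ₁ cos φ₂ cos Δλ) = 349.13°
At arrival: θ₂ = atan2(sin Δλ cos φ₁, −cos φ₂ sin φ₁ + sin φ₂ cos φ₁ cos Δλ) = 332.81°
Δθ = θ₂ − θ₁ = -16.3°

-16.3°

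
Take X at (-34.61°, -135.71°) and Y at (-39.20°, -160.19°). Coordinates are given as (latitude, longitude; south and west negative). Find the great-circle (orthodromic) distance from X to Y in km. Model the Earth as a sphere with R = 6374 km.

Haversine: a = sin²(Δφ/2)+cos φ₁ cos φ₂ sin²(Δλ/2) = 0.03027;  σ = 2·atan2(√a,√(1−a))
σ = 20.039° → d = Rσ = 6374·0.34975 = 2229 km

2229 km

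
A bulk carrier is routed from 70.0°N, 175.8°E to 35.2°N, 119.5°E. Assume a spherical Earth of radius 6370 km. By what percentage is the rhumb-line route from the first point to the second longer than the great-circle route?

Great circle: σ = 0.8000 rad → d_gc = Rσ = 5095.7 km
Rhumb: Δφ = -0.6074, Δλ = -0.9826, Δψ = -1.0783, q = Δφ/Δψ = 0.5633 → d_rh = R√(Δφ²+q²Δλ²) = 5234.4 km
Excess = (5234.4 − 5095.7) / 5095.7 = 138.7 / 5095.7 = 2.72% ≈ 2.7%

2.7%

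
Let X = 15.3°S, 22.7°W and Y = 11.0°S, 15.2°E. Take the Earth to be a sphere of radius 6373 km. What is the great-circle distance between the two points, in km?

cos σ = sin φ₁ sin φ₂ + cos φ₁ cos φ₂ cos Δλ
      = sin(-15.30°)sin(-11.00°) + cos(-15.30°)cos(-11.00°)cos(37.90°) = 0.7975
σ = 37.110° → d = Rσ = 6373·0.64769 = 4128 km

4128 km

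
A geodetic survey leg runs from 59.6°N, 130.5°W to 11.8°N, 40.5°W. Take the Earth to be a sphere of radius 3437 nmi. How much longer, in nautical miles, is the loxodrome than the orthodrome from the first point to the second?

223 nmi

Great circle: cos σ = sin φ₁ sin φ₂ + cos φ₁ cos φ₂ cos Δλ,  σ = 1.3935 rad → d_gc = 4789.4 nmi
Rhumb line: Δψ = -1.0957, q = Δφ/Δψ = 0.7614, d_rh = R√(Δφ²+q²Δλ²) = 5012.1 nmi
Excess = 5012.1 − 4789.4 = 222.7 ≈ 223 nmi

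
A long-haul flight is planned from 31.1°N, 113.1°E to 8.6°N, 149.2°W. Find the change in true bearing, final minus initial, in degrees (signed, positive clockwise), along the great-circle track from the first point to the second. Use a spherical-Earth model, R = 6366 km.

Initial bearing θ₁ = atan2(sin Δλ cos φ₂, cos φ₁ sin φ₂ − sin φ₁ cos φ₂ cos Δλ) = 78.66°
Final bearing θ₂ = (initial bearing from the destination back to the start) + 180° = 121.89°
Δθ = θ₂ − θ₁ = +43.2°

+43.2°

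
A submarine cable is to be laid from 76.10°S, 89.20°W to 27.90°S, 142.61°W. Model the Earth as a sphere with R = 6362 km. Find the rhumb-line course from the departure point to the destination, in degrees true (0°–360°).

329.7°

Meridional parts: M(φ₁)=-2.1046, M(φ₂)=-0.5074 → ΔM = +1.5971;  Δλ = -0.9322 rad
tan C = Δλ / ΔM = -0.5837 → C = 329.73°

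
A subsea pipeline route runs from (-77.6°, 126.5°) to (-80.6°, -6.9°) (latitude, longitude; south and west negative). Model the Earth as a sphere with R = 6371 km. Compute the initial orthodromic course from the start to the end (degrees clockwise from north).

θ = atan2( sin Δλ·cos φ₂ ,  cos φ₁ sin φ₂ − sin φ₁ cos φ₂ cos Δλ )
  = atan2(-0.1187, -0.3215) = 200.26°

200.3°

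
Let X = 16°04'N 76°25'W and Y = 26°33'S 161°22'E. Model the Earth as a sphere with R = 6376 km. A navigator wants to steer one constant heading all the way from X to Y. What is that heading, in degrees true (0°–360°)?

Meridional parts: M(φ₁)=+0.2842, M(φ₂)=-0.4809 → ΔM = -0.7651;  Δλ = -2.1331 rad
tan C = Δλ / ΔM = +2.7880 → C = 250.27°

250.3°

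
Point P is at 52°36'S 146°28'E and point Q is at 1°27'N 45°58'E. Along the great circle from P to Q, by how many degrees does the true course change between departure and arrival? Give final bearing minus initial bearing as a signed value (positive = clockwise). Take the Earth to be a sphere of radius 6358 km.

Initial bearing θ₁ = atan2(sin Δλ cos φ₂, cos φ₁ sin φ₂ − sin φ₁ cos φ₂ cos Δλ) = 262.50°
Final bearing θ₂ = (initial bearing from the destination back to the start) + 180° = 322.96°
Δθ = θ₂ − θ₁ = +60.5°

+60.5°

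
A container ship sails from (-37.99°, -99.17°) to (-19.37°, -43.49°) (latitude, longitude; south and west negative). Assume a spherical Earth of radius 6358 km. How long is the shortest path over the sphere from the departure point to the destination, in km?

Haversine: a = sin²(Δφ/2)+cos φ₁ cos φ₂ sin²(Δλ/2) = 0.18833;  σ = 2·atan2(√a,√(1−a))
σ = 51.439° → d = Rσ = 6358·0.89778 = 5708 km

5708 km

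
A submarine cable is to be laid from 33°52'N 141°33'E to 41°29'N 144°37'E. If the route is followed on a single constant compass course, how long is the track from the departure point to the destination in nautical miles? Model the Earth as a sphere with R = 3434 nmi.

Rhumb course C = atan2(Δλ, Δψ) with Δψ = ln[tan(π/4+φ₂/2)/tan(π/4+φ₁/2)] = +0.1682, Δλ = +0.0535 → C = 17.65°
d = R·|Δφ| / |cos C| = 3434·0.13294 / 0.95293 = 479 nmi

479 nmi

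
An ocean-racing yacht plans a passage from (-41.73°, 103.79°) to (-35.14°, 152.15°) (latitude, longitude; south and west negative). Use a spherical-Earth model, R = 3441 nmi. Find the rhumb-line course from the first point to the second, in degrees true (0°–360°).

Meridional parts: M(φ₁)=-0.8028, M(φ₂)=-0.6558 → ΔM = +0.1470;  Δλ = +0.8440 rad
tan C = Δλ / ΔM = +5.7411 → C = 80.12°

80.1°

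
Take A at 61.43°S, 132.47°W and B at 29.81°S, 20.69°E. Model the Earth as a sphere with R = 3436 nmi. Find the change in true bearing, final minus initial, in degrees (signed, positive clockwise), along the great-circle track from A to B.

-144.4°

At departure: θ₁ = atan2(sin Δλ cos φ₂, cos φ₁ sin φ₂ − sin φ₁ cos φ₂ cos Δλ) = 156.88°
At arrival: θ₂ = atan2(sin Δλ cos φ₁, −cos φ₂ sin φ₁ + sin φ₂ cos φ₁ cos Δλ) = 12.50°
Δθ = θ₂ − θ₁ = -144.4°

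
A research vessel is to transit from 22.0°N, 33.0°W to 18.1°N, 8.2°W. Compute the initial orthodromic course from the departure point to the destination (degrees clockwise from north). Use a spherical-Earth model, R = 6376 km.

95.0°

θ = atan2( sin Δλ·cos φ₂ ,  cos φ₁ sin φ₂ − sin φ₁ cos φ₂ cos Δλ )
  = atan2(+0.3987, -0.0352) = 95.04°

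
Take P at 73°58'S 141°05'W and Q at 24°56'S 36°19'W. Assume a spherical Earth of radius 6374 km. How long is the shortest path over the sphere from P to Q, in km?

cos σ = sin φ₁ sin φ₂ + cos φ₁ cos φ₂ cos Δλ
      = sin(-73.97°)sin(-24.93°) + cos(-73.97°)cos(-24.93°)cos(104.77°) = 0.3413
σ = 70.042° → d = Rσ = 6374·1.22247 = 7792 km

7792 km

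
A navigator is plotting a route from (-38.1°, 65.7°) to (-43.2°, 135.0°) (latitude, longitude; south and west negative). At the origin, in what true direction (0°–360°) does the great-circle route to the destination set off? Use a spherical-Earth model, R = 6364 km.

119.1°

θ = atan2( sin Δλ·cos φ₂ ,  cos φ₁ sin φ₂ − sin φ₁ cos φ₂ cos Δλ )
  = atan2(+0.6819, -0.3797) = 119.11°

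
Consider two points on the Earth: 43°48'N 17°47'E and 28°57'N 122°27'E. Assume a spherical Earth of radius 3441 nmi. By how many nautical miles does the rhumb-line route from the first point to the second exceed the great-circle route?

Great circle: cos σ = sin φ₁ sin φ₂ + cos φ₁ cos φ₂ cos Δλ,  σ = 1.3948 rad → d_gc = 4799.40 nmi
Rhumb line: Δψ = -0.3238, q = Δφ/Δψ = 0.8004, d_rh = R√(Δφ²+q²Δλ²) = 5109.88 nmi
Excess = 5109.88 − 4799.40 = 310.48 ≈ 310 nmi

310 nmi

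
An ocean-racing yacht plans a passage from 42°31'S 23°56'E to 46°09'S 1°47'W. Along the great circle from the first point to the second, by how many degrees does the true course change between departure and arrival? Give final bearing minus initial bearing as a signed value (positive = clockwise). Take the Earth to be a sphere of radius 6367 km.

+18.1°

At departure: θ₁ = atan2(sin Δλ cos φ₂, cos φ₁ sin φ₂ − sin φ₁ cos φ₂ cos Δλ) = 249.94°
At arrival: θ₂ = atan2(sin Δλ cos φ₁, −cos φ₂ sin φ₁ + sin φ₂ cos φ₁ cos Δλ) = 268.08°
Δθ = θ₂ − θ₁ = +18.1°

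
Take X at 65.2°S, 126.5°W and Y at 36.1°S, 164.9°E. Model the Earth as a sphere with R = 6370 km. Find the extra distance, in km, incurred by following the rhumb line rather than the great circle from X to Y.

214 km

Great circle: cos σ = sin φ₁ sin φ₂ + cos φ₁ cos φ₂ cos Δλ,  σ = 0.8519 rad → d_gc = 5426.9 km
Rhumb line: Δψ = +0.8383, q = Δφ/Δψ = 0.6059, d_rh = R√(Δφ²+q²Δλ²) = 5640.7 km
Excess = 5640.7 − 5426.9 = 213.8 ≈ 214 km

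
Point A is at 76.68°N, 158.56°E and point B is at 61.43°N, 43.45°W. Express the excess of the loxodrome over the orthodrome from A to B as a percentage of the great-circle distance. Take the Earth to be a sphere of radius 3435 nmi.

Great circle: σ = 0.7190 rad → d_gc = Rσ = 2469.8 nmi
Rhumb: Δφ = -0.2662, Δλ = +2.7574, Δψ = -0.7796, q = Δφ/Δψ = 0.3414 → d_rh = R√(Δφ²+q²Δλ²) = 3360.5 nmi
Excess = (3360.5 − 2469.8) / 2469.8 = 890.7 / 2469.8 = 36.06% ≈ 36.1%

36.1%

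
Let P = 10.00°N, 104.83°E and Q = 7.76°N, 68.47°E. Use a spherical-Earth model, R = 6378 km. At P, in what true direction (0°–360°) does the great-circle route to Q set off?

269.5°

N = sin Δλ·cos φ₂ = -0.5874;  D = cos φ₁ sin φ₂ − sin φ₁ cos φ₂ cos Δλ = -0.0056
initial course = atan2(N, D) = 269.46°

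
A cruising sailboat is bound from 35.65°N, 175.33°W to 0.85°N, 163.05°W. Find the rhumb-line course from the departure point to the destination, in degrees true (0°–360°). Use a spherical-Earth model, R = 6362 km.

Δψ = ln[tan(π/4+φ₂/2)/tan(π/4+φ₁/2)] = -0.6519
Δλ = +0.2143 rad (taken the short way round)
course = atan2(Δλ, Δψ) = 161.80°

161.8°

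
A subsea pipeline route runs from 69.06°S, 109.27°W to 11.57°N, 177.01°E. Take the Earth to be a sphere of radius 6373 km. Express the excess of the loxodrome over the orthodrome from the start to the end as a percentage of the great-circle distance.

2.5%

Great circle: σ = 1.6601 rad → d_gc = Rσ = 10579.7 km
Rhumb: Δφ = +1.4073, Δλ = -1.2867, Δψ = +1.8918, q = Δφ/Δψ = 0.7439 → d_rh = R√(Δφ²+q²Δλ²) = 10846.1 km
Excess = (10846.1 − 10579.7) / 10579.7 = 266.4 / 10579.7 = 2.52% ≈ 2.5%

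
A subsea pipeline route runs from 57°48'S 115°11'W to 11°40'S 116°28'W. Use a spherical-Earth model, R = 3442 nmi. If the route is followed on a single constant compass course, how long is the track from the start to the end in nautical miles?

Δψ = ln[tan(π/4+φ₂/2)/tan(π/4+φ₁/2)] = +1.0375;  Δφ = +0.8052 rad,  Δλ = -0.0224 rad
q = Δφ/Δψ = 0.7760
d = R·√(Δφ² + q²Δλ²) = 3442·0.80537 = 2772 nmi

2772 nmi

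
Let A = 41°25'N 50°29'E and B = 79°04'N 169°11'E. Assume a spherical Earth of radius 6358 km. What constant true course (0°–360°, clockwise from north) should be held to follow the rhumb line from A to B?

53.2°

Δψ = ln[tan(π/4+φ₂/2)/tan(π/4+φ₁/2)] = +1.5510
Δλ = +2.0717 rad (taken the short way round)
course = atan2(Δλ, Δψ) = 53.18°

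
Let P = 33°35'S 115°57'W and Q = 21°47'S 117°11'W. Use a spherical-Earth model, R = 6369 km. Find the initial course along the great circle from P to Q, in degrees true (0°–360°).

354.4°

θ = atan2( sin Δλ·cos φ₂ ,  cos φ₁ sin φ₂ − sin φ₁ cos φ₂ cos Δλ )
  = atan2(-0.0200, +0.2044) = 354.41°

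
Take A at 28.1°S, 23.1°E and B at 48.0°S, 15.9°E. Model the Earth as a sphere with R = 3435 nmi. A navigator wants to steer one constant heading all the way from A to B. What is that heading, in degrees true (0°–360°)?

195.7°

Meridional parts: M(φ₁)=-0.5114, M(φ₂)=-0.9575 → ΔM = -0.4461;  Δλ = -0.1257 rad
tan C = Δλ / ΔM = +0.2817 → C = 195.73°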